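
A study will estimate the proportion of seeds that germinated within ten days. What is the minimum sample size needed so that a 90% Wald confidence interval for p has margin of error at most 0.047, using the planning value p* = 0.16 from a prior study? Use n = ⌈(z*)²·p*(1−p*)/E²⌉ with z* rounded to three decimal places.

n = 165

For 90% confidence, z* = 1.645.
p*(1−p*) = 0.16·0.84 = 0.1344.
Required n before rounding: 2.706025 × 0.1344 / 0.047² = 164.640.
Rounding up, n = 165.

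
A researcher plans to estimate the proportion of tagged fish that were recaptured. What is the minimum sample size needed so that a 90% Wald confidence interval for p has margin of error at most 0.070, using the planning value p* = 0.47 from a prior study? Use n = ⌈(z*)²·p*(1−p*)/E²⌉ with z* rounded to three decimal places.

For 90% confidence, z* = 1.645.
p*(1−p*) = 0.2491.
(z*)²·p*(1−p*)/E² = 2.706025·0.2491/0.004900 = 137.565.
⌈137.565⌉ = 138.

n = 138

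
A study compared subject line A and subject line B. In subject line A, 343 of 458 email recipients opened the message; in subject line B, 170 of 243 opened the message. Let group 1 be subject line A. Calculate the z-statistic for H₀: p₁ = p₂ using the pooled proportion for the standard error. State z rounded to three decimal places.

Sample proportions: p̂₁ = 343/458 = 0.74891 and p̂₂ = 170/243 = 0.69959.
Pooling: p̂ = 513/701 = 0.73181.
SE = √[p̂(1−p̂)(1/n₁+1/n₂)] = √[0.73181·0.26819·(1/458+1/243)] ≈ 0.035160.
z = 0.04932/0.035160 = 1.403.

z = 1.403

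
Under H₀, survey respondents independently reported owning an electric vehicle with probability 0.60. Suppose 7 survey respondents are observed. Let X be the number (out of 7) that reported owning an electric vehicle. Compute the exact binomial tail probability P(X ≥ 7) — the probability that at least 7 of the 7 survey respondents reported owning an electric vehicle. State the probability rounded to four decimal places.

X ~ Binomial(n=7, p=0.60).
P(X ≥ 7) = C(7,7)·0.60^7·0.40^0.
= 0.027994 = 0.0280.

P = 0.0280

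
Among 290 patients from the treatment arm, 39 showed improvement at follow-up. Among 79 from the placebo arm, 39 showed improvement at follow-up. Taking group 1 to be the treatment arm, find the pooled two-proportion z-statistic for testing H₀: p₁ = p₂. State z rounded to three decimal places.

p̂₁ = 39/290 = 0.13448, p̂₂ = 39/79 = 0.49367.
Pooled p̂ = (39+39)/(290+79) = 78/369 = 0.21138.
SE = √[p̂(1−p̂)(1/n₁+1/n₂)] = √[0.21138·0.78862·(1/290+1/79)] ≈ 0.051816.
z = -0.35919/0.051816 = -6.932.

z = -6.932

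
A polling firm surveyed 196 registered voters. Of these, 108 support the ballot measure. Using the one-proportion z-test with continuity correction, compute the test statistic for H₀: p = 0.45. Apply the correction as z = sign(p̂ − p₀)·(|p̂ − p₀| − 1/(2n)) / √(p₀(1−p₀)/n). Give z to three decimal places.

z = 2.771

The sample proportion is 108/196 = 0.55102. p̂ − p₀ = 0.101020.
1/(2n) = 0.002551.
Corrected numerator: |0.101020| − 0.002551 = 0.098469.
Null standard error: √(0.45·0.55/196) = √0.001262755 = 0.035535.
z = (+)0.098469/0.035535 = 2.771.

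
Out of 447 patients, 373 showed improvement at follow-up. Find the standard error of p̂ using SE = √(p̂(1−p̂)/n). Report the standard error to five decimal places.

p̂ = 373/447 = 0.83445.
p̂(1−p̂) = 0.138143.
SE = √(0.138143/447) = 0.01758.

SE = 0.01758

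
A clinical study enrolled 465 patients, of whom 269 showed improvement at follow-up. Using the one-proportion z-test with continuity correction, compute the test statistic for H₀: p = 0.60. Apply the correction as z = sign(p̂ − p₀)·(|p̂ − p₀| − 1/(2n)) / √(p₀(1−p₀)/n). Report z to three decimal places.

With x = 269 successes in n = 465, p̂ = 0.57849. p̂ − p₀ = -0.021505.
Continuity correction 1/(2n) = 1/930 = 0.001075.
Corrected numerator: |-0.021505| − 0.001075 = 0.020430.
Under H₀, SE = √(p₀(1−p₀)/n) = √(0.60·0.40/465) = √0.000516129 = 0.022718.
z = −0.020430/0.022718 = -0.899.

z = -0.899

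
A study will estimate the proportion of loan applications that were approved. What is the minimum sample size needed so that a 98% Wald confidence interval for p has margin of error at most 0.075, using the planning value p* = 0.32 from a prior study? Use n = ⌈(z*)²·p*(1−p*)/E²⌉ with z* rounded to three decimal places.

n = 210

z* = 2.326 at the 98% level.
p*(1−p*) = 0.32·0.68 = 0.2176.
Required n before rounding: 5.410276 × 0.2176 / 0.075² = 209.294.
Rounding up, n = 210.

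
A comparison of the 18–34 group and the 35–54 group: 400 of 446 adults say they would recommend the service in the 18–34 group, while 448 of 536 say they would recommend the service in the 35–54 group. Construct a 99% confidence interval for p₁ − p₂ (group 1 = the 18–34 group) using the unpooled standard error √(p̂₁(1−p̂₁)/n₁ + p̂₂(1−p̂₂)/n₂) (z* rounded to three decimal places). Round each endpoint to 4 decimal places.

p̂₁ = 400/446 = 0.89686, p̂₂ = 448/536 = 0.83582; p̂₁ − p̂₂ = 0.06104.
Unpooled SE = √(p̂₁(1−p̂₁)/n₁ + p̂₂(1−p̂₂)/n₂) = √(0.000207402 + 0.000256016) = 0.021527.
The 99% critical value is z* = 2.576. Margin = 2.576·0.021527 = 0.05545.
Interval: 0.06104 ± 0.05545 → (0.0056, 0.1165).

(0.0056, 0.1165)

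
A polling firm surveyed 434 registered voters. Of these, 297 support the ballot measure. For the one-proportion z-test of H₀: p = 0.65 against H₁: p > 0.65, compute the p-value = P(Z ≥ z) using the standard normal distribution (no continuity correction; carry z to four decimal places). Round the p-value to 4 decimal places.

Sample proportion p̂ = 297/434 = 0.68433.
Under H₀, SE = √(p₀(1−p₀)/n) = √(0.65·0.35/434) = √0.000524194 = 0.022895.
Test statistic (full precision, shown to 4 dp): z = (297/434 − 0.65)/SE₀ ≈ 1.4995.
From the standard normal, P(Z ≥ z) = 0.0669.

p-value = 0.0669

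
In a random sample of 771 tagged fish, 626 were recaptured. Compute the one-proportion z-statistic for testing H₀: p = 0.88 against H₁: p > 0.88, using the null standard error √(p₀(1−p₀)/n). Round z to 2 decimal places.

Sample proportion p̂ = 626/771 = 0.81193.
Null standard error: √(0.88·0.12/771) = √0.000136965 = 0.011703.
Test statistic: z = -0.06807/0.011703 = -5.82.

z = -5.82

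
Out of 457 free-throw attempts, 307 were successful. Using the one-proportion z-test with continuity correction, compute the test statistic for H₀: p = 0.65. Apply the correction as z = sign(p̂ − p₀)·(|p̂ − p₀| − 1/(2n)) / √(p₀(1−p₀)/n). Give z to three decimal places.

Sample proportion p̂ = 307/457 = 0.67177. p̂ − p₀ = 0.021772.
1/(2n) = 0.001094.
Corrected numerator: |0.021772| − 0.001094 = 0.020678.
Null standard error: √(0.65·0.35/457) = √0.000497812 = 0.022312.
z = +0.020678/0.022312 = 0.927.

z = 0.927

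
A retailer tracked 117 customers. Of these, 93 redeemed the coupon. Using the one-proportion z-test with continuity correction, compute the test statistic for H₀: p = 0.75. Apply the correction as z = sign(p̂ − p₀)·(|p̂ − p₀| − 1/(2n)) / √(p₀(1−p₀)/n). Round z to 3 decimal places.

With x = 93 successes in n = 117, p̂ = 0.79487. p̂ − p₀ = 0.044872.
1/(2n) = 0.004274.
Corrected numerator: |0.044872| − 0.004274 = 0.040598.
SE₀ = √(0.75·0.25/117) = 0.040032.
z = +0.040598/0.040032 = 1.014.

z = 1.014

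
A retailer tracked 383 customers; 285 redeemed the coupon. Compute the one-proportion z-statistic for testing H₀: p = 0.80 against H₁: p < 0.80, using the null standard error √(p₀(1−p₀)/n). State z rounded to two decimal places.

z = -2.73

p̂ = 285/383 = 0.74413.
SE₀ = √(0.80·0.20/383) = 0.020439.
Test statistic: z = -0.05587/0.020439 = -2.73.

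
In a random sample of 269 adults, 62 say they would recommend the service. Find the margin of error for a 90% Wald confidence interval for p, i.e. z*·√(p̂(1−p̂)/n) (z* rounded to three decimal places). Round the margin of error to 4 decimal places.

Sample proportion p̂ = 62/269 = 0.23048.
Standard error of p̂: √(0.177361/269) = √0.000659334 = 0.025677.
z* = 1.645 at the 90% level.
ME = 1.645·0.025677 = 0.0422.

ME = 0.0422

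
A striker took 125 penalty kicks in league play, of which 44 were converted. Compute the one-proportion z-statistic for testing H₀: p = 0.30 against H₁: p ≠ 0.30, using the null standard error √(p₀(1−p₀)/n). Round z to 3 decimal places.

z = 1.269

Sample proportion p̂ = 44/125 = 0.35200.
Null standard error: √(0.30·0.70/125) = √0.001680000 = 0.040988.
Test statistic: z = 0.05200/0.040988 = 1.269.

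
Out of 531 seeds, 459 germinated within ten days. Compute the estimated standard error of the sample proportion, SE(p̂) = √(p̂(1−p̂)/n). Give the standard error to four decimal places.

SE = 0.0149

The sample proportion is 459/531 = 0.86441.
p̂(1−p̂) = 0.117205.
SE = √(0.117205/531) = 0.0149.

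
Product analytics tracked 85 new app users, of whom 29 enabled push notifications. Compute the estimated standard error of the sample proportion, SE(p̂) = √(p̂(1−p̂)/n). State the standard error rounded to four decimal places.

SE = 0.0514

With x = 29 successes in n = 85, p̂ = 0.34118.
p̂(1−p̂) = 0.34118·0.65882 = 0.224776.
SE = √(0.224776/85) = √0.002644424 = 0.0514.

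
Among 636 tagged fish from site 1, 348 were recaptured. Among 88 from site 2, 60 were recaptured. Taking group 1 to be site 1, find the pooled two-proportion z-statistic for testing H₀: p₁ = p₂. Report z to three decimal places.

Sample proportions: p̂₁ = 348/636 = 0.54717 and p̂₂ = 60/88 = 0.68182.
Pooled p̂ = (348+60)/(636+88) = 408/724 = 0.56354.
SE = √[p̂(1−p̂)(1/n₁+1/n₂)] = √[0.56354·0.43646·(1/636+1/88)] ≈ 0.056407.
z = (p̂₁ − p̂₂)/SE = (0.54717 − 0.68182)/0.056407 = -0.13465/0.056407 = -2.387.

z = -2.387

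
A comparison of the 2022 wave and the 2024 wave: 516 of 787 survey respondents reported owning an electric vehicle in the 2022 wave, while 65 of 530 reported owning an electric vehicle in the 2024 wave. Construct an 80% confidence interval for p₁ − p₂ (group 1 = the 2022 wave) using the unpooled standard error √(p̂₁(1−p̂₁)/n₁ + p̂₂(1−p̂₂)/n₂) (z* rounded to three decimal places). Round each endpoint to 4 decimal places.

p̂₁ = 0.65565, p̂₂ = 0.12264, so the observed difference is 0.53301.
Unpooled SE = √(p̂₁(1−p̂₁)/n₁ + p̂₂(1−p̂₂)/n₂) = √(0.000286876 + 0.000203020) = 0.022134.
The 80% critical value is z* = 1.282. Margin of error = 0.02838.
Interval: 0.53301 ± 0.02838 → (0.5046, 0.5614).

(0.5046, 0.5614)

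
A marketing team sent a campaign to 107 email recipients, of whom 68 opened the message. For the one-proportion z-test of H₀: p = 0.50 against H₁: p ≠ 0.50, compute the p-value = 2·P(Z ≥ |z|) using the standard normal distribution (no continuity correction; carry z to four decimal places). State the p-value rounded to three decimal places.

The sample proportion is 68/107 = 0.63551.
SE₀ = √(0.50·0.50/107) = 0.048337.
z = (p̂ − p₀)/SE = (68/107 − 0.50)/0.048337 ≈ 2.8035.
p-value = 2·P(Z ≥ |z|) with z = 2.8035 → 0.005.

p-value = 0.005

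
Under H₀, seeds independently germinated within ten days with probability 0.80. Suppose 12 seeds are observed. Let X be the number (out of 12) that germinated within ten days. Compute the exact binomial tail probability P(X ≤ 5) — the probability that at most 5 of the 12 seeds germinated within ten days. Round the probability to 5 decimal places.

X is binomial with n = 12 and p = 0.80.
P(X ≤ 5) = Σ_{j=0}^{5} C(12,j)·0.80^j·0.20^{12−j}.
= 0.000000 + 0.000000 + 0.000004 + 0.000058 + 0.000519 + 0.003322 = 0.00390.

P = 0.00390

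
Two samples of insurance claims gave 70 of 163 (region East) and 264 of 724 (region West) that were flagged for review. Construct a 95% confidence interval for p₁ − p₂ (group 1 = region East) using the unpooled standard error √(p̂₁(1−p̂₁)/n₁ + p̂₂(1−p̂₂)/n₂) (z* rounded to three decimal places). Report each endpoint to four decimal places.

p̂₁ = 0.42945, p̂₂ = 0.36464, so the observed difference is 0.06481.
Unpooled SE = √(p̂₁(1−p̂₁)/n₁ + p̂₂(1−p̂₂)/n₂) = √(0.001503205 + 0.000319997) = 0.042699.
The 95% critical value is z* = 1.960. Margin of error = 0.08369.
CI: 0.06481 ± 0.08369 = (-0.0189, 0.1485).

(-0.0189, 0.1485)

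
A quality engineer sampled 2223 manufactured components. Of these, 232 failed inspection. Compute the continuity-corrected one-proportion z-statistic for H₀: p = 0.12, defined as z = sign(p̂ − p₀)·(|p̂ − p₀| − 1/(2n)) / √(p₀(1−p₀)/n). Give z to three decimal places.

Sample proportion p̂ = 232/2223 = 0.10436. p̂ − p₀ = -0.015637.
Continuity correction 1/(2n) = 1/4446 = 0.000225.
Corrected numerator: |-0.015637| − 0.000225 = 0.015412.
Under H₀, SE = √(p₀(1−p₀)/n) = √(0.12·0.88/2223) = √0.000047503 = 0.006892.
z = (−)0.015412/0.006892 = -2.236.

z = -2.236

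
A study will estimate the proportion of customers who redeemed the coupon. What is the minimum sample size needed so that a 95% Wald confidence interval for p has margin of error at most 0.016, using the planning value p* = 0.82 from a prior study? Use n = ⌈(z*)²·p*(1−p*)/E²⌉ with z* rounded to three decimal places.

The 95% critical value is z* = 1.960.
p*(1−p*) = 0.1476.
(z*)²·p*(1−p*)/E² = 3.841600·0.1476/0.000256 = 2214.923.
Rounding up, n = 2215.

n = 2215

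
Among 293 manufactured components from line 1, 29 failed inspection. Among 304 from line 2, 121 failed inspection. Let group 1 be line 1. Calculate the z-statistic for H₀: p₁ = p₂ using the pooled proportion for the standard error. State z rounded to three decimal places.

p̂₁ = 29/293 = 0.09898, p̂₂ = 121/304 = 0.39803.
Pooled p̂ = (29+121)/(293+304) = 150/597 = 0.25126.
Pooled SE = √[0.1881266·0.00670244] ≈ 0.035509.
z = -0.29905/0.035509 = -8.422.

z = -8.422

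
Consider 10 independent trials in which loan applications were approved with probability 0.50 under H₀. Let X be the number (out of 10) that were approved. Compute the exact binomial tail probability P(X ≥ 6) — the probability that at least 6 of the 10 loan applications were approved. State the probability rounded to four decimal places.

P = 0.3770

X ~ Binomial(n=10, p=0.50).
P(X ≥ 6) = Σ_{j=6}^{10} C(10,j)·0.50^j·0.50^{10−j}.
= 0.205078 + 0.117188 + 0.043945 + 0.009766 + 0.000977 = 0.3770.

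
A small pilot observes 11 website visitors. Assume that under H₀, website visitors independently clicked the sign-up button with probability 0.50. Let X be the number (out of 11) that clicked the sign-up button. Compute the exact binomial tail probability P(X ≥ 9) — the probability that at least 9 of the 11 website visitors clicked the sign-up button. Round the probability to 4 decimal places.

P = 0.0327

X ~ Binomial(n=11, p=0.50).
P(X ≥ 9) = C(11,9)·0.50^9·0.50^2 + C(11,10)·0.50^10·0.50^1 + C(11,11)·0.50^11·0.50^0.
= 0.026855 + 0.005371 + 0.000488 = 0.0327.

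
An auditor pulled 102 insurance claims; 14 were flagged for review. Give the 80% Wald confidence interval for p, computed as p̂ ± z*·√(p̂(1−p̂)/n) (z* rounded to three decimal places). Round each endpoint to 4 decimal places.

p̂ = 14/102 = 0.13725.
SE = √(p̂(1−p̂)/n) = √(0.118416/102) = 0.034073.
For 80% confidence, z* = 1.282.
Margin of error: 1.282 × 0.034073 = 0.04368.
So the interval runs from 0.0936 to 0.1809.

(0.0936, 0.1809)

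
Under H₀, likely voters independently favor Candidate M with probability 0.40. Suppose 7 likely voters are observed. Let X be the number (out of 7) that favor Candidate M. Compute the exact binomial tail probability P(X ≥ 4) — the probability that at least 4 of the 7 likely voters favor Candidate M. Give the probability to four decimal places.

X ~ Binomial(n=7, p=0.40).
P(X ≥ 4) = C(7,4)·0.40^4·0.60^3 + C(7,5)·0.40^5·0.60^2 + C(7,6)·0.40^6·0.60^1 + C(7,7)·0.40^7·0.60^0.
= 0.193536 + 0.077414 + 0.017203 + 0.001638 = 0.2898.

P = 0.2898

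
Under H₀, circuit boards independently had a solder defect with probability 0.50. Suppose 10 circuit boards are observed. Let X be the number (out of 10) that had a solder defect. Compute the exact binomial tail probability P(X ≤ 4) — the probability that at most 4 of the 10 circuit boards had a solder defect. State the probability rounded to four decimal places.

X is binomial with n = 10 and p = 0.50.
P(X ≤ 4) = Σ_{j=0}^{4} C(10,j)·0.50^j·0.50^{10−j}.
= 0.000977 + 0.009766 + 0.043945 + 0.117188 + 0.205078 = 0.3770.

P = 0.3770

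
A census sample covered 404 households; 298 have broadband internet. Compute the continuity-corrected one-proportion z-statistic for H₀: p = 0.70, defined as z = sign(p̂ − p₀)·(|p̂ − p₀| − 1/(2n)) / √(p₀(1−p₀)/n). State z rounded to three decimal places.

z = 1.596

Sample proportion p̂ = 298/404 = 0.73762. p̂ − p₀ = 0.037624.
Continuity correction 1/(2n) = 1/808 = 0.001238.
Corrected numerator: |0.037624| − 0.001238 = 0.036386.
SE₀ = √(0.70·0.30/404) = 0.022799.
z = (+)0.036386/0.022799 = 1.596.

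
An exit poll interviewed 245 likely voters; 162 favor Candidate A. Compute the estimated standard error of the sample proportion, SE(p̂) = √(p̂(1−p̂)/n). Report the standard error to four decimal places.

SE = 0.0302

With x = 162 successes in n = 245, p̂ = 0.66122.
p̂(1−p̂) = 0.224008.
Dividing by n and taking the root: √0.000914318 = 0.0302.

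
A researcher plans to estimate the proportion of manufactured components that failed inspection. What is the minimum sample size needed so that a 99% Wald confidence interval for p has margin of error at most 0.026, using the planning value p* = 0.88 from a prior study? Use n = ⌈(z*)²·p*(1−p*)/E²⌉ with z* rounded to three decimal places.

z* = 2.576 at the 99% level.
p*(1−p*) = 0.88·0.12 = 0.1056.
Required n before rounding: 6.635776 × 0.1056 / 0.026² = 1036.595.
Rounding up, n = 1037.

n = 1037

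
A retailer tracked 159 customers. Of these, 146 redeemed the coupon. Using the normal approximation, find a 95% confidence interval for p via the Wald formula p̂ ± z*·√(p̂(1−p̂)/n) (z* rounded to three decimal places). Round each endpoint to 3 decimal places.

p̂ = 146/159 = 0.91824.
SE(p̂) = √(0.91824·0.08176/159) = 0.021730.
The 95% critical value is z* = 1.960.
Margin of error: 1.960 × 0.021730 = 0.04259.
So the interval runs from 0.876 to 0.961.

(0.876, 0.961)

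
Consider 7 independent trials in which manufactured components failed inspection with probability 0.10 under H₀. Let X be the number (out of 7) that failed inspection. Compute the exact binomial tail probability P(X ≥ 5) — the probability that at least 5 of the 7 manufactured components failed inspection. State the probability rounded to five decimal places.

X ~ Binomial(n=7, p=0.10).
P(X ≥ 5) = C(7,5)·0.10^5·0.90^2 + C(7,6)·0.10^6·0.90^1 + C(7,7)·0.10^7·0.90^0.
= 0.000170 + 0.000006 + 0.000000 = 0.00018.

P = 0.00018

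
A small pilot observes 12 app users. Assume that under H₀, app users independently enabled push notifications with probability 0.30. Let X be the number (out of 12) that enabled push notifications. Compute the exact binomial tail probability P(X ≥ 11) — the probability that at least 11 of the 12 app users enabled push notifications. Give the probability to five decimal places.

P = 0.00002

X is binomial with n = 12 and p = 0.30.
P(X ≥ 11) = C(12,11)·0.30^11·0.70^1 + C(12,12)·0.30^12·0.70^0.
= 0.000015 + 0.000001 = 0.00002.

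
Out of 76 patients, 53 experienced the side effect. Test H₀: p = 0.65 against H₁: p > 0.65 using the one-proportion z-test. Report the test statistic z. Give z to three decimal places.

Sample proportion p̂ = 53/76 = 0.69737.
Under H₀, SE = √(p₀(1−p₀)/n) = √(0.65·0.35/76) = √0.002993421 = 0.054712.
z = (0.69737 − 0.65)/0.054712 = 0.04737/0.054712 = 0.866.

z = 0.866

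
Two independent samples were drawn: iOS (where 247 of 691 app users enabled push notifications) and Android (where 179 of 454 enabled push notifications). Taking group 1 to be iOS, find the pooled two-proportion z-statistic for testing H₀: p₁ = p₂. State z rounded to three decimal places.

Sample proportions: p̂₁ = 247/691 = 0.35745 and p̂₂ = 179/454 = 0.39427.
Pooling: p̂ = 426/1145 = 0.37205.
Pooled SE = √[0.2336294·0.00364982] ≈ 0.029201.
z = (p̂₁ − p̂₂)/SE = (0.35745 − 0.39427)/0.029201 = -0.03682/0.029201 = -1.261.

z = -1.261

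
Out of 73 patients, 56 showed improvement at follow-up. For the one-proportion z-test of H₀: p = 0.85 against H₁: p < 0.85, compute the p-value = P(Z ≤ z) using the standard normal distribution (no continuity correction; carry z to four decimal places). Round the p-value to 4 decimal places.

p-value = 0.0237

With x = 56 successes in n = 73, p̂ = 0.76712.
Under H₀, SE = √(p₀(1−p₀)/n) = √(0.85·0.15/73) = √0.001746575 = 0.041792.
z = (p̂ − p₀)/SE = (56/73 − 0.85)/0.041792 ≈ -1.9831.
p-value = P(Z ≤ z) with z = -1.9831 → 0.0237.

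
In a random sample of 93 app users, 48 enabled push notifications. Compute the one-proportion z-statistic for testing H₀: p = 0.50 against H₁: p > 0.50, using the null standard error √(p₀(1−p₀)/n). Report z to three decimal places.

z = 0.311

With x = 48 successes in n = 93, p̂ = 0.51613.
Under H₀, SE = √(p₀(1−p₀)/n) = √(0.50·0.50/93) = √0.002688172 = 0.051848.
Test statistic: z = 0.01613/0.051848 = 0.311.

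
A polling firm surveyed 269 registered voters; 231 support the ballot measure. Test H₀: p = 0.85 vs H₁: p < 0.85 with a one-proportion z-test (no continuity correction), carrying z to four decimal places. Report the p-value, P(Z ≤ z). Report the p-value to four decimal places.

With x = 231 successes in n = 269, p̂ = 0.85874.
Under H₀, SE = √(p₀(1−p₀)/n) = √(0.85·0.15/269) = √0.000473978 = 0.021771.
Test statistic (full precision, shown to 4 dp): z = (231/269 − 0.85)/SE₀ ≈ 0.4013.
From the standard normal, P(Z ≤ z) = 0.6559.

p-value = 0.6559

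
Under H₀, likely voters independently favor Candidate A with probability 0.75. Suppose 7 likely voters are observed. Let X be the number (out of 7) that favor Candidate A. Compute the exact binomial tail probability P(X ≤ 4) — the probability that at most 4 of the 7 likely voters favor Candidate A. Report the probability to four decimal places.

P = 0.2436

X ~ Binomial(n=7, p=0.75).
P(X ≤ 4) = Σ_{j=0}^{4} C(7,j)·0.75^j·0.25^{7−j}.
= 0.000061 + 0.001282 + 0.011536 + 0.057678 + 0.173035 = 0.2436.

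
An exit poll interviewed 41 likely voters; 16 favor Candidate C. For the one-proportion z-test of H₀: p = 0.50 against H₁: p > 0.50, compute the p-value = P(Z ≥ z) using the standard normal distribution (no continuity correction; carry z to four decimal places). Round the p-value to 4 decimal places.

p-value = 0.9201

Sample proportion p̂ = 16/41 = 0.39024.
Under H₀, SE = √(p₀(1−p₀)/n) = √(0.50·0.50/41) = √0.006097561 = 0.078087.
z = (p̂ − p₀)/SE = (16/41 − 0.50)/0.078087 ≈ -1.4056.
From the standard normal, P(Z ≥ z) = 0.9201.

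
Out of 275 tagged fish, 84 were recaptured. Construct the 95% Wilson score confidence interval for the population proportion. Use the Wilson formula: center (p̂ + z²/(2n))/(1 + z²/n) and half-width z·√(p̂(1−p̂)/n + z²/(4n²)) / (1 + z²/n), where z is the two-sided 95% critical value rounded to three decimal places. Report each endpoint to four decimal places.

(0.2540, 0.3623)

Here p̂ = 84/275 = 0.30545 and z = 1.960 (z² = 3.841600).
Denominator 1 + z²/n = 1 + 3.841600/275 = 1.013969.
Adjusted center: (0.30545 + z²/(2n))/1.013969 = 0.30813.
Radicand: p̂(1−p̂)/n + z²/(4n²) = 0.000771462 + 0.000012700 = 0.000784162.
Half-width = 1.960·√0.000784162/1.013969 = 0.05413.
CI: 0.30813 ± 0.05413 = (0.2540, 0.3623).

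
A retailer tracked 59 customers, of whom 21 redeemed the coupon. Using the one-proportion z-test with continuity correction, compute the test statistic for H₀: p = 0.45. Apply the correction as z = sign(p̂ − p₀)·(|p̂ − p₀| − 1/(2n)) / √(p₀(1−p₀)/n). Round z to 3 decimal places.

Sample proportion p̂ = 21/59 = 0.35593. p̂ − p₀ = -0.094068.
Continuity correction 1/(2n) = 1/118 = 0.008475.
Corrected numerator: |-0.094068| − 0.008475 = 0.085593.
Under H₀, SE = √(p₀(1−p₀)/n) = √(0.45·0.55/59) = √0.004194915 = 0.064768.
z = −0.085593/0.064768 = -1.322.

z = -1.322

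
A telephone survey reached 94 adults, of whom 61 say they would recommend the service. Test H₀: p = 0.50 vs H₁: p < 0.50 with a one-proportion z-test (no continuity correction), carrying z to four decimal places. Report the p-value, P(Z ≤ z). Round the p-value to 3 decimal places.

The sample proportion is 61/94 = 0.64894.
SE₀ = √(0.50·0.50/94) = 0.051571.
Test statistic (full precision, shown to 4 dp): z = (61/94 − 0.50)/SE₀ ≈ 2.8880.
From the standard normal, P(Z ≤ z) = 0.998.

p-value = 0.998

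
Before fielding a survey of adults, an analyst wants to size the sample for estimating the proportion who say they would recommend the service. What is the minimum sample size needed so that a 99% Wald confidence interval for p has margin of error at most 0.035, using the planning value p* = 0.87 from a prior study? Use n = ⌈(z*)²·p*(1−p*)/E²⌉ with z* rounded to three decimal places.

n = 613

z* = 2.576 at the 99% level.
p*(1−p*) = 0.1131.
(z*)²·p*(1−p*)/E² = 6.635776·0.1131/0.001225 = 612.658.
⌈612.658⌉ = 613.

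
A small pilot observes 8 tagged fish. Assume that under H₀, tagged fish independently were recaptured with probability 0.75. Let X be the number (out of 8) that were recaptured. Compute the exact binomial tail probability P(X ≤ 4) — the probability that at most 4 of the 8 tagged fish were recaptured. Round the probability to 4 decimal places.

X is binomial with n = 8 and p = 0.75.
P(X ≤ 4) = Σ_{j=0}^{4} C(8,j)·0.75^j·0.25^{8−j}.
= 0.000015 + 0.000366 + 0.003845 + 0.023071 + 0.086517 = 0.1138.

P = 0.1138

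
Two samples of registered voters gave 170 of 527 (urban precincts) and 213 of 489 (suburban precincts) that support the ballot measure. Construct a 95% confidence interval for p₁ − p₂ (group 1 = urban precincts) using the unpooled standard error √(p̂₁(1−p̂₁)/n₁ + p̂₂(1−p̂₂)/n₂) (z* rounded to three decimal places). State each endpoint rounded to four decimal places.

(-0.1724, -0.0536)

p̂₁ = 0.32258, p̂₂ = 0.43558, so the observed difference is -0.11300.
SE = √(0.000414653 + 0.000502762) = √0.000917415 = 0.030289.
The 95% critical value is z* = 1.960. Margin = 1.960·0.030289 = 0.05937.
Interval: -0.11300 ± 0.05937 → (-0.1724, -0.0536).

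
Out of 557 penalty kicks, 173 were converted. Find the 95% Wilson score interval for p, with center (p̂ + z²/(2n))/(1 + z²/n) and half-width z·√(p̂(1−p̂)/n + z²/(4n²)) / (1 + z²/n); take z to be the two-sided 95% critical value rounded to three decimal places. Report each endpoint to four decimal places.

(0.2736, 0.3502)

Here p̂ = 173/557 = 0.31059 and z = 1.960 (z² = 3.841600).
Denominator 1 + z²/n = 1 + 3.841600/557 = 1.006897.
Center = (0.31059 + 0.003448)/1.006897 = 0.31189.
Radicand: p̂(1−p̂)/n + z²/(4n²) = 0.000384425 + 0.000003096 = 0.000387521.
Half-width = z·√(radicand)/denom = 1.960·0.019686/1.006897 = 0.03832.
So the interval runs from 0.2736 to 0.3502.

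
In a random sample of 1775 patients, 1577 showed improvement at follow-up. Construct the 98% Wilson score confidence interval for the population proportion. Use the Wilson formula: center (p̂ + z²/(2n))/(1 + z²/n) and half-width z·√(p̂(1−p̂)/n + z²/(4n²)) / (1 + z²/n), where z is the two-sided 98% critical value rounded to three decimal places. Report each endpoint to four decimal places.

Here p̂ = 1577/1775 = 0.88845 and z = 2.326 (z² = 5.410276).
Denominator 1 + z²/n = 1 + 5.410276/1775 = 1.003048.
Adjusted center: (0.88845 + z²/(2n))/1.003048 = 0.88727.
Radicand: p̂(1−p̂)/n + z²/(4n²) = 0.000055834 + 0.000000429 = 0.000056263.
Half-width = 2.326·√0.000056263/1.003048 = 0.01739.
CI: 0.88727 ± 0.01739 = (0.8699, 0.9047).

(0.8699, 0.9047)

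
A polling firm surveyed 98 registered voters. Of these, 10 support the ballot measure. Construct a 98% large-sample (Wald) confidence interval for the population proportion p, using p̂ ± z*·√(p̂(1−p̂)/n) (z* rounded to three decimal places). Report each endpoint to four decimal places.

(0.0309, 0.1732)

The sample proportion is 10/98 = 0.10204.
SE = √(p̂(1−p̂)/n) = √(0.091628/98) = 0.030578.
z* = 2.326 at the 98% level.
Margin = 2.326·0.030578 = 0.07112.
Interval: 0.10204 ± 0.07112 → (0.0309, 0.1732).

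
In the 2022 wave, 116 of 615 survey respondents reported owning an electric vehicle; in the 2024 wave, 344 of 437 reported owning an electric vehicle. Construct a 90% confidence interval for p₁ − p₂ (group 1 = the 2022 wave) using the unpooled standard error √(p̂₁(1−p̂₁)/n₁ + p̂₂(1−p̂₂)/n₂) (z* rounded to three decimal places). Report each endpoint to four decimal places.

(-0.6399, -0.5572)

p̂₁ = 0.18862, p̂₂ = 0.78719, so the observed difference is -0.59857.
SE = √(0.000248847 + 0.000383351) = √0.000632198 = 0.025144.
z* = 1.645 at the 90% level. Margin = 1.645·0.025144 = 0.04136.
CI: -0.59857 ± 0.04136 = (-0.6399, -0.5572).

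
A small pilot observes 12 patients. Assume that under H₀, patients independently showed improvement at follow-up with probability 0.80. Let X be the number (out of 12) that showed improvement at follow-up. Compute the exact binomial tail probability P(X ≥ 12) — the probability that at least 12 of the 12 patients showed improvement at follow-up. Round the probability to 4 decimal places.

X is binomial with n = 12 and p = 0.80.
P(X ≥ 12) = C(12,12)·0.80^12·0.20^0.
= 0.068719 = 0.0687.

P = 0.0687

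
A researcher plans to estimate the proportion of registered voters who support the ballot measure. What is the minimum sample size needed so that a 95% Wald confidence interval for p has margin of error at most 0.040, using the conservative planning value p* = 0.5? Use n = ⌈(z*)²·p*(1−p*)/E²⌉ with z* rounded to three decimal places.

z* = 1.960 at the 95% level.
p*(1−p*) = 0.50·0.50 = 0.2500.
(z*)²·p*(1−p*)/E² = 3.841600·0.2500/0.001600 = 600.250.
Rounding up, n = 601.

n = 601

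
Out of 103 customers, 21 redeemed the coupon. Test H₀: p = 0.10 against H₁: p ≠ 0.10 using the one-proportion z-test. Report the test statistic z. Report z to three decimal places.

z = 3.514

With x = 21 successes in n = 103, p̂ = 0.20388.
Null standard error: √(0.10·0.90/103) = √0.000873786 = 0.029560.
z = (p̂ − p₀)/SE = (0.20388 − 0.10)/0.029560 = 3.514.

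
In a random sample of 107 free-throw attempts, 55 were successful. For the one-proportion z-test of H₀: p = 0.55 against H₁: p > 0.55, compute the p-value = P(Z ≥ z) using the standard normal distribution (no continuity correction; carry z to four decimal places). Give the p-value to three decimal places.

p-value = 0.773

The sample proportion is 55/107 = 0.51402.
SE₀ = √(0.55·0.45/107) = 0.048095.
Test statistic (full precision, shown to 4 dp): z = (55/107 − 0.55)/SE₀ ≈ -0.7481.
p-value = P(Z ≥ z) with z = -0.7481 → 0.773.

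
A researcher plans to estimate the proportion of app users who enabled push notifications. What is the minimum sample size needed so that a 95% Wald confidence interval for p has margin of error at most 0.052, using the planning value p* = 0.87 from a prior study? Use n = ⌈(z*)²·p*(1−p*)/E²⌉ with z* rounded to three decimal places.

The 95% critical value is z* = 1.960.
p*(1−p*) = 0.1131.
(z*)²·p*(1−p*)/E² = 3.841600·0.1131/0.002704 = 160.682.
Rounding up, n = 161.

n = 161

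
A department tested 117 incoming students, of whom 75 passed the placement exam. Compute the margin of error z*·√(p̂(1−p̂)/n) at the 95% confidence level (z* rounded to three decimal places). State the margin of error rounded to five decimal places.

The sample proportion is 75/117 = 0.64103.
SE(p̂) = √(0.64103·0.35897/117) = 0.044348.
The 95% critical value is z* = 1.960.
Margin of error = z*·SE = 1.960 × 0.044348 = 0.08692.

ME = 0.08692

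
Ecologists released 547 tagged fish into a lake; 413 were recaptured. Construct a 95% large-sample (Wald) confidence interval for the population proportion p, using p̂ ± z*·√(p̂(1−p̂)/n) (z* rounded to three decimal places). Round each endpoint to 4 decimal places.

(0.7190, 0.7911)

With x = 413 successes in n = 547, p̂ = 0.75503.
SE = √(p̂(1−p̂)/n) = √(0.184961/547) = 0.018389.
For 95% confidence, z* = 1.960.
Margin = 1.960·0.018389 = 0.03604.
CI: 0.75503 ± 0.03604 = (0.7190, 0.7911).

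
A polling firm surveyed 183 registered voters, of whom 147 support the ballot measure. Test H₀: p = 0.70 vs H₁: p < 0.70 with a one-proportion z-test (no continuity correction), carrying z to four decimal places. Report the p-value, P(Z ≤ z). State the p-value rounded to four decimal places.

With x = 147 successes in n = 183, p̂ = 0.80328.
Null standard error: √(0.70·0.30/183) = √0.001147541 = 0.033875.
Test statistic (full precision, shown to 4 dp): z = (147/183 − 0.70)/SE₀ ≈ 3.0488.
p-value = P(Z ≤ z) with z = 3.0488 → 0.9989.

p-value = 0.9989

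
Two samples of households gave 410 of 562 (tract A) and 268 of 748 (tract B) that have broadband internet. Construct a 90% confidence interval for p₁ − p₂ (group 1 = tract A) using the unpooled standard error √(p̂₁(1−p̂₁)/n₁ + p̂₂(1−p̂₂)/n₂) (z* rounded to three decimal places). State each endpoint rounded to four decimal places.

p̂₁ = 0.72954, p̂₂ = 0.35829, so the observed difference is 0.37125.
SE = √(0.000351090 + 0.000307377) = √0.000658467 = 0.025661.
The 90% critical value is z* = 1.645. Margin = 1.645·0.025661 = 0.04221.
CI: 0.37125 ± 0.04221 = (0.3290, 0.4135).

(0.3290, 0.4135)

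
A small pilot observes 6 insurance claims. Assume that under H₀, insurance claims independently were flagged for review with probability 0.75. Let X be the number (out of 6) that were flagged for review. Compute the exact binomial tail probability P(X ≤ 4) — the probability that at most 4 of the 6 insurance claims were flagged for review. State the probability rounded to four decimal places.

X ~ Binomial(n=6, p=0.75).
P(X ≤ 4) = Σ_{j=0}^{4} C(6,j)·0.75^j·0.25^{6−j}.
= 0.000244 + 0.004395 + 0.032959 + 0.131836 + 0.296631 = 0.4661.

P = 0.4661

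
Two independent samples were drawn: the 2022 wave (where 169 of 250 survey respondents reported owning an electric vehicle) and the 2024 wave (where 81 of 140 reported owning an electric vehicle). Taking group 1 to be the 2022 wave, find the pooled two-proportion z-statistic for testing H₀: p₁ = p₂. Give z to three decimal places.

p̂₁ = 169/250 = 0.67600, p̂₂ = 81/140 = 0.57857.
Pooling: p̂ = 250/390 = 0.64103.
Pooled SE = √[0.2301118·0.01114286] ≈ 0.050637.
z = 0.09743/0.050637 = 1.924.

z = 1.924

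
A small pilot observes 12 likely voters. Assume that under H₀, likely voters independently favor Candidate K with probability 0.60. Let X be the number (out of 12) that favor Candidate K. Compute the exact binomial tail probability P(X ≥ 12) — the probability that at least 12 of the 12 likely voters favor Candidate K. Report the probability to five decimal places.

P = 0.00218

X ~ Binomial(n=12, p=0.60).
P(X ≥ 12) = C(12,12)·0.60^12·0.40^0.
= 0.002177 = 0.00218.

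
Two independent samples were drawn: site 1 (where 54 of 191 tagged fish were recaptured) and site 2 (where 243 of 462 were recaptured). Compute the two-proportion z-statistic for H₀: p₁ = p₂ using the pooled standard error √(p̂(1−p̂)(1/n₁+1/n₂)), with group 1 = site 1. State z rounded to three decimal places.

p̂₁ = 54/191 = 0.28272, p̂₂ = 243/462 = 0.52597.
Pooling: p̂ = 297/653 = 0.45482.
Pooled SE = √[0.2479591·0.00740010] ≈ 0.042836.
z = -0.24325/0.042836 = -5.679.

z = -5.679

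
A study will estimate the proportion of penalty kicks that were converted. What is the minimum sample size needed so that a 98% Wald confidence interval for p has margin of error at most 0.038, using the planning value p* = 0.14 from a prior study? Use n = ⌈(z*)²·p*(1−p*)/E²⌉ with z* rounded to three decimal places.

n = 452

The 98% critical value is z* = 2.326.
p*(1−p*) = 0.14·0.86 = 0.1204.
(z*)²·p*(1−p*)/E² = 5.410276·0.1204/0.001444 = 451.106.
Rounding up, n = 452.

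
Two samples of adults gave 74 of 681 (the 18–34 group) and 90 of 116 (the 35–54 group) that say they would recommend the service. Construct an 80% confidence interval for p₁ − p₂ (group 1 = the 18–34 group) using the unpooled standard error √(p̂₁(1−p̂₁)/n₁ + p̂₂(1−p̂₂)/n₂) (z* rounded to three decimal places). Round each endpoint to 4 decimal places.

p̂₁ = 0.10866, p̂₂ = 0.77586, so the observed difference is -0.66720.
Unpooled SE = √(p̂₁(1−p̂₁)/n₁ + p̂₂(1−p̂₂)/n₂) = √(0.000142226 + 0.001499139) = 0.040514.
The 80% critical value is z* = 1.282. Margin = 1.282·0.040514 = 0.05194.
CI: -0.66720 ± 0.05194 = (-0.7191, -0.6153).

(-0.7191, -0.6153)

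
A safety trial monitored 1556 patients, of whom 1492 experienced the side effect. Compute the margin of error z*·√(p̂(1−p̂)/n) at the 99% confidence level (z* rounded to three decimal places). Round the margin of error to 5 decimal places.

ME = 0.01297

Sample proportion p̂ = 1492/1556 = 0.95887.
Standard error of p̂: √(0.039439/1556) = √0.000025347 = 0.005035.
The 99% critical value is z* = 2.576.
So ME = 0.01297.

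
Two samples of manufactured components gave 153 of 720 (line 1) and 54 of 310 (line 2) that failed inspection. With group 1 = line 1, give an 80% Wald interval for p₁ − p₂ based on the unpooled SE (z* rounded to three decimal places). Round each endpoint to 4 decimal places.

p̂₁ = 0.21250, p̂₂ = 0.17419, so the observed difference is 0.03831.
Unpooled SE = √(p̂₁(1−p̂₁)/n₁ + p̂₂(1−p̂₂)/n₂) = √(0.000232422 + 0.000464033) = 0.026390.
The 80% critical value is z* = 1.282. Margin = 1.282·0.026390 = 0.03383.
Interval: 0.03831 ± 0.03383 → (0.0045, 0.0721).

(0.0045, 0.0721)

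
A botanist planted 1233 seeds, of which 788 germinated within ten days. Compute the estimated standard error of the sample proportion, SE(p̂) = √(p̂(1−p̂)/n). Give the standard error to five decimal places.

Sample proportion p̂ = 788/1233 = 0.63909.
p̂(1−p̂) = 0.230654.
SE = √(0.230654/1233) = √0.000187067 = 0.01368.

SE = 0.01368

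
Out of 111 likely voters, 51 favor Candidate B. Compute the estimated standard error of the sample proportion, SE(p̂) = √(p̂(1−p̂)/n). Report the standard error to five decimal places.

SE = 0.04730

The sample proportion is 51/111 = 0.45946.
p̂(1−p̂) = 0.248357.
SE = √(0.248357/111) = 0.04730.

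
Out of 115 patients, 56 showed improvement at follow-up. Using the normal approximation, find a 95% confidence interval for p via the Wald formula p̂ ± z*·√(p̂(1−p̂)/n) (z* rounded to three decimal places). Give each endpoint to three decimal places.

(0.396, 0.578)

Sample proportion p̂ = 56/115 = 0.48696.
Standard error of p̂: √(0.249830/115) = √0.002172434 = 0.046609.
The 95% critical value is z* = 1.960.
Margin = 1.960·0.046609 = 0.09135.
CI: 0.48696 ± 0.09135 = (0.396, 0.578).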